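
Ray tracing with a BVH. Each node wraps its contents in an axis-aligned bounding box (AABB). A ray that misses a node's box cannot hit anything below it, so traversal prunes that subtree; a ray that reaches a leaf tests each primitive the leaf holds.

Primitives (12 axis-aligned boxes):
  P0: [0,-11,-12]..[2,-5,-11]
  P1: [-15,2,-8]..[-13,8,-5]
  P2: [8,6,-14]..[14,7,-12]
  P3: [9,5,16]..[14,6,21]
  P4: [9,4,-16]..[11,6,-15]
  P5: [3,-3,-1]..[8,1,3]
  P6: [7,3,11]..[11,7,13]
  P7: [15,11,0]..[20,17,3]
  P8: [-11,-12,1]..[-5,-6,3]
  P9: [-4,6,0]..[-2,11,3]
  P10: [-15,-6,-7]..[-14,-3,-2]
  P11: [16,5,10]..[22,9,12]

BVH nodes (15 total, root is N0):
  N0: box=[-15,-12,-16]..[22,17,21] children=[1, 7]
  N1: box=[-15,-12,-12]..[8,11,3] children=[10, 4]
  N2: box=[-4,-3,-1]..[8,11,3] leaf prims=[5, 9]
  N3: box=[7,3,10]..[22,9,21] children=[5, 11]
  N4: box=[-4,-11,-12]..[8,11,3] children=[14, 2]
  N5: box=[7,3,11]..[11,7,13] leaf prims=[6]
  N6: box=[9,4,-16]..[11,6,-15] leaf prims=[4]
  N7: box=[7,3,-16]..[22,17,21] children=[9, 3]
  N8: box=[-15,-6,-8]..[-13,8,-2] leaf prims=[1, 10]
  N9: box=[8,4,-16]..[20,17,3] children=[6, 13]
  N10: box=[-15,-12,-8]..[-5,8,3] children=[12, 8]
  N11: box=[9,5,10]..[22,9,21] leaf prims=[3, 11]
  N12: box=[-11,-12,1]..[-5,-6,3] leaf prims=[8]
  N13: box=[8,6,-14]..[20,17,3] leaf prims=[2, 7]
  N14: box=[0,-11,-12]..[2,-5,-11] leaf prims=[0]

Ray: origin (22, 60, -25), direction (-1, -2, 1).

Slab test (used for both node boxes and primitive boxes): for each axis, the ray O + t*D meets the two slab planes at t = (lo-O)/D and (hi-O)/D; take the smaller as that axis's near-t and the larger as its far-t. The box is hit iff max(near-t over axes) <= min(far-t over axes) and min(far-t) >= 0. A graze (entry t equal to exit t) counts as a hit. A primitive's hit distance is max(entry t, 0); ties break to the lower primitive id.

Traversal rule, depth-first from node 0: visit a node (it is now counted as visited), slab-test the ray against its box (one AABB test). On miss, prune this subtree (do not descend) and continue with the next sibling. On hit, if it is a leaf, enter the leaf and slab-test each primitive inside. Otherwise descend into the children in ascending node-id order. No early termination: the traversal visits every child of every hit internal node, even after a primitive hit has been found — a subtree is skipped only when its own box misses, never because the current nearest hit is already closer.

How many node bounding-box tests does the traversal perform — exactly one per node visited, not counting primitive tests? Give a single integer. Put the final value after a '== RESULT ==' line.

Walk:
N0 x:[0,37] y:[43/2,36] z:[9,46] -> hit [43/2,36], descend [1, 7]
  N1 x:[14,37] y:[49/2,36] z:[13,28] -> hit [49/2,28], descend [4, 10]
    N4 x:[14,26] y:[49/2,71/2] z:[13,28] -> hit [49/2,26], descend [2, 14]
      N2 x:[14,26] y:[49/2,63/2] z:[24,28] -> hit [49/2,26] leaf, test {P5(miss), P9@t=25}
      N14 x:[20,22] y:[65/2,71/2] z:[13,14] -> miss, prune
    N10 x:[27,37] y:[26,36] z:[17,28] -> hit [27,28], descend [8, 12]
      N8 x:[35,37] y:[26,33] z:[17,23] -> miss, prune
      N12 x:[27,33] y:[33,36] z:[26,28] -> miss, prune
  N7 x:[0,15] y:[43/2,57/2] z:[9,46] -> miss, prune

Visited [0, 1, 4, 2, 14, 10, 8, 12, 7]. Tests: 9 box, 1 leaf. Nearest: P9.

== RESULT ==
9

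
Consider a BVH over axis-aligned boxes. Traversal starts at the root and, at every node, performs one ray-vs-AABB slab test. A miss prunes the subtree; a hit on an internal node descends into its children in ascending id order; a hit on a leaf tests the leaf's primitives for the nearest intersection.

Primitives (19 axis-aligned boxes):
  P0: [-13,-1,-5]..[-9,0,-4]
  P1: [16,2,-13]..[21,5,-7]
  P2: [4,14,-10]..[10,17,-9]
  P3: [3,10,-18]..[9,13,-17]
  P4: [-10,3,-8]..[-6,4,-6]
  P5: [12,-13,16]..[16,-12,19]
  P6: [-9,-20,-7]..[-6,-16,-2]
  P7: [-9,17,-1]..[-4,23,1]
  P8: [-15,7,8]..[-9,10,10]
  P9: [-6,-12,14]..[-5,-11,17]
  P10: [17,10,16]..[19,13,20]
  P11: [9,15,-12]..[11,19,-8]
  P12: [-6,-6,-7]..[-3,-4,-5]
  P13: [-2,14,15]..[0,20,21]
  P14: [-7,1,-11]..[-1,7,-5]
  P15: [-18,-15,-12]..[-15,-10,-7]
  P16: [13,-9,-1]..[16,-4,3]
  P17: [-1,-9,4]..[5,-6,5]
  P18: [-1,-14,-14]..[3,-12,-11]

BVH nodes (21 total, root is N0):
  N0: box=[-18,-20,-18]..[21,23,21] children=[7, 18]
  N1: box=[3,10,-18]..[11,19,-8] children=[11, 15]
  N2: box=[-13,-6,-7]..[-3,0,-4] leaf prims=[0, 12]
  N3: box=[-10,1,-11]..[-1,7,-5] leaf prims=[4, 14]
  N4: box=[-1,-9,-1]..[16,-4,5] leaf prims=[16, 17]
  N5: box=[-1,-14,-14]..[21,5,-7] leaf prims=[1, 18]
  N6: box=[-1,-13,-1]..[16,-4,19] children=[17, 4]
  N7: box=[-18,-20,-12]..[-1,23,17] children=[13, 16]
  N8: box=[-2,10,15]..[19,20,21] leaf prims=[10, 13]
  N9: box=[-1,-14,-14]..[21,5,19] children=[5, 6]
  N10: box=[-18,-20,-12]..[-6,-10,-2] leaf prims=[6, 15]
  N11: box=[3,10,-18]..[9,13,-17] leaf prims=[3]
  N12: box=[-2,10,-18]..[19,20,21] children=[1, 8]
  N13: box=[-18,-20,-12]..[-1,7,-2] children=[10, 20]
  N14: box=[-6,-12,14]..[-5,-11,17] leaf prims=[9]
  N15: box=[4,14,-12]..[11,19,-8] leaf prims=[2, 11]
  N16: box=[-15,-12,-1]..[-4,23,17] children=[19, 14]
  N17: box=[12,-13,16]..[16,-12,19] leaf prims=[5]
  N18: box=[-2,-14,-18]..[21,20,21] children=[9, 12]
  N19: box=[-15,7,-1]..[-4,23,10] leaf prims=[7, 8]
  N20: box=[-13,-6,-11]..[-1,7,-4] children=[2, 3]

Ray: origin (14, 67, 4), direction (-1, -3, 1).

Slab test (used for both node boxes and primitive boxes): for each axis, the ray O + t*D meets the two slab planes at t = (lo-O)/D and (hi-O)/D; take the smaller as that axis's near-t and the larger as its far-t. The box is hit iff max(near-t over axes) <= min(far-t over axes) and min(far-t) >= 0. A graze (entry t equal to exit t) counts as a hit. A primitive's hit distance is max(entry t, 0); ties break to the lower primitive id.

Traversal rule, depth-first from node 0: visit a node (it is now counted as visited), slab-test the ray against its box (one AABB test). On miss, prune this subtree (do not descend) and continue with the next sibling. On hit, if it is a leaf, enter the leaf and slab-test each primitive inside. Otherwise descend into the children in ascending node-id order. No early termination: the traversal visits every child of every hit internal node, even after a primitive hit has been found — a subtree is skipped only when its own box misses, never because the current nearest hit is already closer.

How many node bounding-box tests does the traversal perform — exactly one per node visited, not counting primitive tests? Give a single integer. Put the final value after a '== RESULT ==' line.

Traverse from the root:
N0 x:[-7,32] y:[44/3,29] z:[-22,17] -> hit [44/3,17], descend [7, 18]
  N7 x:[15,32] y:[44/3,29] z:[-16,13] -> miss, prune
  N18 x:[-7,16] y:[47/3,27] z:[-22,17] -> hit [47/3,16], descend [9, 12]
    N9 x:[-7,15] y:[62/3,27] z:[-18,15] -> miss, prune
    N12 x:[-5,16] y:[47/3,19] z:[-22,17] -> hit [47/3,16], descend [1, 8]
      N1 x:[3,11] y:[16,19] z:[-22,-12] -> miss, prune
      N8 x:[-5,16] y:[47/3,19] z:[11,17] -> hit [47/3,16] leaf, test {P10(miss), P13@t=47/3}

Visited [0, 7, 18, 9, 12, 1, 8]. Tests: 7 box, 1 leaf. Nearest: P13.

== RESULT ==
7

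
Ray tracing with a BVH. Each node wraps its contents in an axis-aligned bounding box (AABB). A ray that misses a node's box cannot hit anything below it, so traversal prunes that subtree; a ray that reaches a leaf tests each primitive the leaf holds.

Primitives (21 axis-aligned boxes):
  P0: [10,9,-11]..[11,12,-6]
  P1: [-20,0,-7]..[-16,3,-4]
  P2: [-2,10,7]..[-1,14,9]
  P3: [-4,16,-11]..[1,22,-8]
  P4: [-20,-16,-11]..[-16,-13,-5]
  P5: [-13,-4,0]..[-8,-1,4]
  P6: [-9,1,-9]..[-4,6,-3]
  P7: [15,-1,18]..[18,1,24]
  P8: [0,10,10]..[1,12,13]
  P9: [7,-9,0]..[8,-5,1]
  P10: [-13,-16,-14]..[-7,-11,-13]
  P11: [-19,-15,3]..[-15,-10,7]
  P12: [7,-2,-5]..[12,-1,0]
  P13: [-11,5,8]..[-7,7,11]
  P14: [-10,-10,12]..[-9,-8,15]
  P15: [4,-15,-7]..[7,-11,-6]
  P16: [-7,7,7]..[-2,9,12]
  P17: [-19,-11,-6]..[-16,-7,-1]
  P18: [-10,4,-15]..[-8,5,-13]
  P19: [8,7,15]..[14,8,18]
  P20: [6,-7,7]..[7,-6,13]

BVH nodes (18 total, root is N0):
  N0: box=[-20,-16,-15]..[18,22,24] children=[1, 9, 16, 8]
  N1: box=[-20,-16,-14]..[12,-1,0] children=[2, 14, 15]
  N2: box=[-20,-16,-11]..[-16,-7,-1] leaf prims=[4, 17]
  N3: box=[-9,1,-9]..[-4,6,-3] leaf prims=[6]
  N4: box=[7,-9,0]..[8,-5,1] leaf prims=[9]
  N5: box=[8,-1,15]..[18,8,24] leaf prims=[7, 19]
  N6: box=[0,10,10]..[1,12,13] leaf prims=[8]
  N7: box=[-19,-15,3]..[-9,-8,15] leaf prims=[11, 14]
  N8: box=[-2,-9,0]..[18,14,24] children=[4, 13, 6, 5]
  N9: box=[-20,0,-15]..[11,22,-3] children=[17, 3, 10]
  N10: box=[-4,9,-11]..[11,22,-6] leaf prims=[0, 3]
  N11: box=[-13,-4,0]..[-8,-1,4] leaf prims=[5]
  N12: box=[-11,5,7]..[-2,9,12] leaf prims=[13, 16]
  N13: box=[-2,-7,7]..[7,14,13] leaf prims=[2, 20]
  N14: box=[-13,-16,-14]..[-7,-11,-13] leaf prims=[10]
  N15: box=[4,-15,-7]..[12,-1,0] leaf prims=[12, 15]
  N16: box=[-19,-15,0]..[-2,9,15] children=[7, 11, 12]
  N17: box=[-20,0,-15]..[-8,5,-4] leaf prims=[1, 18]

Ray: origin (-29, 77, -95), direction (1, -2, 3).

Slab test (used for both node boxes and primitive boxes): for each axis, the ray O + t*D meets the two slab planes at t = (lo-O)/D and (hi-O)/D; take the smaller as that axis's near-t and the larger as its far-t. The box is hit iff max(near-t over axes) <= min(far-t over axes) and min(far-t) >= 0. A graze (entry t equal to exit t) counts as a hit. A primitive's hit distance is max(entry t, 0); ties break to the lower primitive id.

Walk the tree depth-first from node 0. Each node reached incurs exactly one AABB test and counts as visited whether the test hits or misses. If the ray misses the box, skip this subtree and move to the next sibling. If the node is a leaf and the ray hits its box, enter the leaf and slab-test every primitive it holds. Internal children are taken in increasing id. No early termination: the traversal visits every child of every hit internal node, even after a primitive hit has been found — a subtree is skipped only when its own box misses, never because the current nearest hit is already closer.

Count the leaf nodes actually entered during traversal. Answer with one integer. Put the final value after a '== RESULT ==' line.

Traverse from the root:
N0 x:[9,47] y:[55/2,93/2] z:[80/3,119/3] -> hit [55/2,119/3], descend [1, 8, 9, 16]
  N1 x:[9,41] y:[39,93/2] z:[27,95/3] -> miss, prune
  N8 x:[27,47] y:[63/2,43] z:[95/3,119/3] -> hit [95/3,119/3], descend [4, 5, 6, 13]
    N4 x:[36,37] y:[41,43] z:[95/3,32] -> miss, prune
    N5 x:[37,47] y:[69/2,39] z:[110/3,119/3] -> hit [37,39] leaf, test {P7(miss), P19(miss)}
    N6 x:[29,30] y:[65/2,67/2] z:[35,36] -> miss, prune
    N13 x:[27,36] y:[63/2,42] z:[34,36] -> hit [34,36] leaf, test {P2(miss), P20(miss)}
  N9 x:[9,40] y:[55/2,77/2] z:[80/3,92/3] -> hit [55/2,92/3], descend [3, 10, 17]
    N3 x:[20,25] y:[71/2,38] z:[86/3,92/3] -> miss, prune
    N10 x:[25,40] y:[55/2,34] z:[28,89/3] -> hit [28,89/3] leaf, test {P0(miss), P3@t=28}
    N17 x:[9,21] y:[36,77/2] z:[80/3,91/3] -> miss, prune
  N16 x:[10,27] y:[34,46] z:[95/3,110/3] -> miss, prune

Visited [0, 1, 8, 4, 5, 6, 13, 9, 3, 10, 17, 16]. Tests: 12 box, 3 leaf. Nearest: P3.

== RESULT ==
3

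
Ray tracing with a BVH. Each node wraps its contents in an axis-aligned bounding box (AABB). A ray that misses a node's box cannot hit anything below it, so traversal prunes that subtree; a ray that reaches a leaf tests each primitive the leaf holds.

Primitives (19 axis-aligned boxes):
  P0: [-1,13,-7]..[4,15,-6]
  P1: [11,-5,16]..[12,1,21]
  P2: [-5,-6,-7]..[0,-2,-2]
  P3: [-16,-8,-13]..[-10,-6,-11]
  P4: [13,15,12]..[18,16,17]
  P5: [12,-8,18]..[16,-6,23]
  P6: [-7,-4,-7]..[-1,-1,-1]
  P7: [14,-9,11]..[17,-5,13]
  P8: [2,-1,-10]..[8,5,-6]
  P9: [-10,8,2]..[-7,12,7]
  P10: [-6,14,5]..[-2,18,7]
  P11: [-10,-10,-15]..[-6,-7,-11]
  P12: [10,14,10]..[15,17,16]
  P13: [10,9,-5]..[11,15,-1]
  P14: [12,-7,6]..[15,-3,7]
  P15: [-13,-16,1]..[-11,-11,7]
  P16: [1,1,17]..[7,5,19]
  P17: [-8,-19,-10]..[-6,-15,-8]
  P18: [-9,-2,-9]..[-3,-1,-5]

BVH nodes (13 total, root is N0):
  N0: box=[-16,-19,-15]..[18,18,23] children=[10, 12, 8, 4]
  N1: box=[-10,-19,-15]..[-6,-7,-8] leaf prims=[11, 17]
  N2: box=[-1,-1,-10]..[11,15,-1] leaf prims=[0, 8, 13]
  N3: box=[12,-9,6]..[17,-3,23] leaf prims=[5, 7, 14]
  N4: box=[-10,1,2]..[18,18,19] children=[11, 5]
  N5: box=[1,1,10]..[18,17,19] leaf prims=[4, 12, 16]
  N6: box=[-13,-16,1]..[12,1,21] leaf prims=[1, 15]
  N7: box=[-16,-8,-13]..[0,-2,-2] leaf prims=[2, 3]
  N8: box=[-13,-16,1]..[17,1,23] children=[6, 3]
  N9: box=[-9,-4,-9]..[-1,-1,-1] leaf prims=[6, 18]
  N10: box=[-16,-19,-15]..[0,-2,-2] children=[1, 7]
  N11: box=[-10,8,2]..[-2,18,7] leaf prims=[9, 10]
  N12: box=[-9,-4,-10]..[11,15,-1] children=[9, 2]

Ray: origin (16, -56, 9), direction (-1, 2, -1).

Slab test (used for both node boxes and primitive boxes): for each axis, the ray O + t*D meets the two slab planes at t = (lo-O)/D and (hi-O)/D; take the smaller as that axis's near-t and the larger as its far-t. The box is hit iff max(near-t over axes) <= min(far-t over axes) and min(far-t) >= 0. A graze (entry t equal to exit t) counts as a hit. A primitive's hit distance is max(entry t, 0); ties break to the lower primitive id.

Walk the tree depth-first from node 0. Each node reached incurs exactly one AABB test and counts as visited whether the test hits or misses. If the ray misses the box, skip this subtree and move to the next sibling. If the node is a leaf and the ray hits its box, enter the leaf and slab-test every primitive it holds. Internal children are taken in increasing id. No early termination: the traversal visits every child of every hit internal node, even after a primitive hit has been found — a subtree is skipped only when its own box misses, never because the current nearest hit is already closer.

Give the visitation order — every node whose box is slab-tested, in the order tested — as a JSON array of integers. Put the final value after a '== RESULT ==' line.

Walk:
N0 x:[-2,32] y:[37/2,37] z:[-14,24] -> hit [37/2,24], descend [4, 8, 10, 12]
  N4 x:[-2,26] y:[57/2,37] z:[-10,7] -> miss, prune
  N8 x:[-1,29] y:[20,57/2] z:[-14,8] -> miss, prune
  N10 x:[16,32] y:[37/2,27] z:[11,24] -> hit [37/2,24], descend [1, 7]
    N1 x:[22,26] y:[37/2,49/2] z:[17,24] -> hit [22,24] leaf, test {P11@t=23, P17(miss)}
    N7 x:[16,32] y:[24,27] z:[11,22] -> miss, prune
  N12 x:[5,25] y:[26,71/2] z:[10,19] -> miss, prune

Visited [0, 4, 8, 10, 1, 7, 12]. Tests: 7 box, 1 leaf. Nearest: P11.

== RESULT ==
[0, 4, 8, 10, 1, 7, 12]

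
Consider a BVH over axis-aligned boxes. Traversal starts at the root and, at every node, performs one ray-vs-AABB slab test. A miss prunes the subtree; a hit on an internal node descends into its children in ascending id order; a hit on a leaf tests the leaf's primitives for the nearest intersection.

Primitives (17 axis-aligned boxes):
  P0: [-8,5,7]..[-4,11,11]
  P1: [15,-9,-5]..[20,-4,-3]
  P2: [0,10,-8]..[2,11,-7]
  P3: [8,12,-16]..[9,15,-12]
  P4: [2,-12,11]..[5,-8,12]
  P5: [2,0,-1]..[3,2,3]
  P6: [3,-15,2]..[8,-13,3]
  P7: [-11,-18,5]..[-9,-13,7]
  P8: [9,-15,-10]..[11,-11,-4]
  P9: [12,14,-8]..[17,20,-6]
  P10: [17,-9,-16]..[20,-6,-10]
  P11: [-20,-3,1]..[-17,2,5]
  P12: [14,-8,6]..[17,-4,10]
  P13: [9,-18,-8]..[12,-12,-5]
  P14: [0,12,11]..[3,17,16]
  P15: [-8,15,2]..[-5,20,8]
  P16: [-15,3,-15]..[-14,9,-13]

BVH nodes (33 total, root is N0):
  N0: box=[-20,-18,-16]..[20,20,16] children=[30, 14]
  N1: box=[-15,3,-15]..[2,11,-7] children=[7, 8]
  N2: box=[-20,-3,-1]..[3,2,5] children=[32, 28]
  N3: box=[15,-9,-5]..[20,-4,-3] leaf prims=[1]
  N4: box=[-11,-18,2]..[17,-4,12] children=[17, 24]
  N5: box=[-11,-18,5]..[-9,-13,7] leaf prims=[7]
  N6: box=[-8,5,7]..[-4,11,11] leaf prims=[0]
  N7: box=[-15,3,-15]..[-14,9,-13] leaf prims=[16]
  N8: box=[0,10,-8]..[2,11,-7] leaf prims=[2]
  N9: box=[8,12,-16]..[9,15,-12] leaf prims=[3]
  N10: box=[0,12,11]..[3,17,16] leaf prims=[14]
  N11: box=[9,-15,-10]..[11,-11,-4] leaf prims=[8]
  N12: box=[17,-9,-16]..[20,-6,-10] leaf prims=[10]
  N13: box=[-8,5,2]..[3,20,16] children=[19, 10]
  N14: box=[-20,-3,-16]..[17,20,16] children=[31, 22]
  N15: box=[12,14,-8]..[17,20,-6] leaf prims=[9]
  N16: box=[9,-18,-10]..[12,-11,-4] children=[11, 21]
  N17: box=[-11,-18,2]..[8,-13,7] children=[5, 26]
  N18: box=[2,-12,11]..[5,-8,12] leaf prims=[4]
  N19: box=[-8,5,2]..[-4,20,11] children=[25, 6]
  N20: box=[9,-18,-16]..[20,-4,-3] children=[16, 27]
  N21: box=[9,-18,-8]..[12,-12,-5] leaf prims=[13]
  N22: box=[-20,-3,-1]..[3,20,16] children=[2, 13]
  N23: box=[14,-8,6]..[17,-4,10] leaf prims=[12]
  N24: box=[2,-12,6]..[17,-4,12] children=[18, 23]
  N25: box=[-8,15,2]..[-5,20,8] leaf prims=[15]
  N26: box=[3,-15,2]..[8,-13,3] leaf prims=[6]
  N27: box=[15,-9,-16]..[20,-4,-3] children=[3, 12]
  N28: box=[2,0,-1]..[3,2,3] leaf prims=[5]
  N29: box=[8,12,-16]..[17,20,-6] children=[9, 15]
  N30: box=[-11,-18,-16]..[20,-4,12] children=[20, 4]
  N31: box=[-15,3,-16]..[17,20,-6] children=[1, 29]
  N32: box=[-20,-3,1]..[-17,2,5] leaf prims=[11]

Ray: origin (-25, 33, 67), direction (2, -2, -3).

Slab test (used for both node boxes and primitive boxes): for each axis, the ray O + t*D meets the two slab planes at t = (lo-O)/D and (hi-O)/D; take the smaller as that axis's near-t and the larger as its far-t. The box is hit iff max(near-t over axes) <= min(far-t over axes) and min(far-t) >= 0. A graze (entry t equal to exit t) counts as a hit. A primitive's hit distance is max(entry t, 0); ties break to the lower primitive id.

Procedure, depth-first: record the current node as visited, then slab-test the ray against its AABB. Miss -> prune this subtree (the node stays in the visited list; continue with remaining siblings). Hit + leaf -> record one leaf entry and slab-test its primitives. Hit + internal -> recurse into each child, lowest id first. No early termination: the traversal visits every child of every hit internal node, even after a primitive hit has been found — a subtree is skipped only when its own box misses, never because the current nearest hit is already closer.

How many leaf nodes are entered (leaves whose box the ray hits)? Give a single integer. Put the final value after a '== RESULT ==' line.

Trace the traversal:
N0 x:[5/2,45/2] y:[13/2,51/2] z:[17,83/3] -> hit [17,45/2], descend [14, 30]
  N14 x:[5/2,21] y:[13/2,18] z:[17,83/3] -> hit [17,18], descend [22, 31]
    N22 x:[5/2,14] y:[13/2,18] z:[17,68/3] -> miss, prune
    N31 x:[5,21] y:[13/2,15] z:[73/3,83/3] -> miss, prune
  N30 x:[7,45/2] y:[37/2,51/2] z:[55/3,83/3] -> hit [37/2,45/2], descend [4, 20]
    N4 x:[7,21] y:[37/2,51/2] z:[55/3,65/3] -> hit [37/2,21], descend [17, 24]
      N17 x:[7,33/2] y:[23,51/2] z:[20,65/3] -> miss, prune
      N24 x:[27/2,21] y:[37/2,45/2] z:[55/3,61/3] -> hit [37/2,61/3], descend [18, 23]
        N18 x:[27/2,15] y:[41/2,45/2] z:[55/3,56/3] -> miss, prune
        N23 x:[39/2,21] y:[37/2,41/2] z:[19,61/3] -> hit [39/2,61/3] leaf, test {P12@t=39/2}
    N20 x:[17,45/2] y:[37/2,51/2] z:[70/3,83/3] -> miss, prune

Visited [0, 14, 22, 31, 30, 4, 17, 24, 18, 23, 20]. Tests: 11 box, 1 leaf. Nearest: P12.

== RESULT ==
1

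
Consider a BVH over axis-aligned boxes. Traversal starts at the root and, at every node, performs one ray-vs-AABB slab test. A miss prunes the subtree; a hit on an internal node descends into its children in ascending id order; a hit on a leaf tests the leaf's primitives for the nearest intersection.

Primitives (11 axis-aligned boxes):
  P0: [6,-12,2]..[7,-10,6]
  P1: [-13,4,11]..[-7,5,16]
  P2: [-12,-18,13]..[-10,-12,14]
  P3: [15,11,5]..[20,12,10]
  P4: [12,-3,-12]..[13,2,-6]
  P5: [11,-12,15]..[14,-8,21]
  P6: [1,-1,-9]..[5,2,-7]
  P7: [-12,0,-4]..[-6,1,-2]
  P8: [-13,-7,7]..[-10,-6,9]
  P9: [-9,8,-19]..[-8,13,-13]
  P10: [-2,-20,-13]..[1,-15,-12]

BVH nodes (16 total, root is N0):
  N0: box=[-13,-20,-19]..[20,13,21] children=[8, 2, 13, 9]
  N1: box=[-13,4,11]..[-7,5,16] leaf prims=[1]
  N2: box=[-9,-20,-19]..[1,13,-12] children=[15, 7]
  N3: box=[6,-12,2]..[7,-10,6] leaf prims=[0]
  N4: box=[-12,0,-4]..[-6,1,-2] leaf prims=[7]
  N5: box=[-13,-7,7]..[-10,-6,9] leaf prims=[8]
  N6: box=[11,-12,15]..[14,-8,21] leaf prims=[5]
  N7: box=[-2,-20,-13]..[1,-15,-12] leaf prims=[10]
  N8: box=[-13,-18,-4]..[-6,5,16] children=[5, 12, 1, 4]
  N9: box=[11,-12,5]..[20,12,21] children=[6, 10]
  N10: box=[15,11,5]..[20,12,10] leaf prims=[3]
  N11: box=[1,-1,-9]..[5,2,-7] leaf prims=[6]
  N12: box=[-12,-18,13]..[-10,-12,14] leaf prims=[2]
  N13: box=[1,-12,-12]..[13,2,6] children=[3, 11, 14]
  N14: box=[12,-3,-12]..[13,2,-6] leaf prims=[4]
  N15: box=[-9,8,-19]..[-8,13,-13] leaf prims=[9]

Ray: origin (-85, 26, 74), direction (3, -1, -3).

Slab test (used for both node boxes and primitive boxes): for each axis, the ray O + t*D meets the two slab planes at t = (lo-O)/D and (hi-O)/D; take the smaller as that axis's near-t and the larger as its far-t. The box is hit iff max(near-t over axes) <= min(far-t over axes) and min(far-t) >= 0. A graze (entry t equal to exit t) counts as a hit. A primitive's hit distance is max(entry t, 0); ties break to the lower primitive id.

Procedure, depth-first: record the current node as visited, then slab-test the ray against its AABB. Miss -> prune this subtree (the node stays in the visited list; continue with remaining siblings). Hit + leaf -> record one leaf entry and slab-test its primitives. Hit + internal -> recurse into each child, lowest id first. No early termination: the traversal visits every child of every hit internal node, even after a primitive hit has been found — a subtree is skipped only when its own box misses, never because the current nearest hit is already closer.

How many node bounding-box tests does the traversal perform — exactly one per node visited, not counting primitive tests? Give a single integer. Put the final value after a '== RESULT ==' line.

Walk:
N0 x:[24,35] y:[13,46] z:[53/3,31] -> hit [24,31], descend [2, 8, 9, 13]
  N2 x:[76/3,86/3] y:[13,46] z:[86/3,31] -> hit [86/3,86/3], descend [7, 15]
    N7 x:[83/3,86/3] y:[41,46] z:[86/3,29] -> miss, prune
    N15 x:[76/3,77/3] y:[13,18] z:[29,31] -> miss, prune
  N8 x:[24,79/3] y:[21,44] z:[58/3,26] -> hit [24,26], descend [1, 4, 5, 12]
    N1 x:[24,26] y:[21,22] z:[58/3,21] -> miss, prune
    N4 x:[73/3,79/3] y:[25,26] z:[76/3,26] -> hit [76/3,26] leaf, test {P7@t=76/3}
    N5 x:[24,25] y:[32,33] z:[65/3,67/3] -> miss, prune
    N12 x:[73/3,25] y:[38,44] z:[20,61/3] -> miss, prune
  N9 x:[32,35] y:[14,38] z:[53/3,23] -> miss, prune
  N13 x:[86/3,98/3] y:[24,38] z:[68/3,86/3] -> hit [86/3,86/3], descend [3, 11, 14]
    N3 x:[91/3,92/3] y:[36,38] z:[68/3,24] -> miss, prune
    N11 x:[86/3,30] y:[24,27] z:[27,83/3] -> miss, prune
    N14 x:[97/3,98/3] y:[24,29] z:[80/3,86/3] -> miss, prune

14 AABB tests over nodes [0, 2, 7, 15, 8, 1, 4, 5, 12, 9, 13, 3, 11, 14]; 1 leaf entered; closest P7.

== RESULT ==
14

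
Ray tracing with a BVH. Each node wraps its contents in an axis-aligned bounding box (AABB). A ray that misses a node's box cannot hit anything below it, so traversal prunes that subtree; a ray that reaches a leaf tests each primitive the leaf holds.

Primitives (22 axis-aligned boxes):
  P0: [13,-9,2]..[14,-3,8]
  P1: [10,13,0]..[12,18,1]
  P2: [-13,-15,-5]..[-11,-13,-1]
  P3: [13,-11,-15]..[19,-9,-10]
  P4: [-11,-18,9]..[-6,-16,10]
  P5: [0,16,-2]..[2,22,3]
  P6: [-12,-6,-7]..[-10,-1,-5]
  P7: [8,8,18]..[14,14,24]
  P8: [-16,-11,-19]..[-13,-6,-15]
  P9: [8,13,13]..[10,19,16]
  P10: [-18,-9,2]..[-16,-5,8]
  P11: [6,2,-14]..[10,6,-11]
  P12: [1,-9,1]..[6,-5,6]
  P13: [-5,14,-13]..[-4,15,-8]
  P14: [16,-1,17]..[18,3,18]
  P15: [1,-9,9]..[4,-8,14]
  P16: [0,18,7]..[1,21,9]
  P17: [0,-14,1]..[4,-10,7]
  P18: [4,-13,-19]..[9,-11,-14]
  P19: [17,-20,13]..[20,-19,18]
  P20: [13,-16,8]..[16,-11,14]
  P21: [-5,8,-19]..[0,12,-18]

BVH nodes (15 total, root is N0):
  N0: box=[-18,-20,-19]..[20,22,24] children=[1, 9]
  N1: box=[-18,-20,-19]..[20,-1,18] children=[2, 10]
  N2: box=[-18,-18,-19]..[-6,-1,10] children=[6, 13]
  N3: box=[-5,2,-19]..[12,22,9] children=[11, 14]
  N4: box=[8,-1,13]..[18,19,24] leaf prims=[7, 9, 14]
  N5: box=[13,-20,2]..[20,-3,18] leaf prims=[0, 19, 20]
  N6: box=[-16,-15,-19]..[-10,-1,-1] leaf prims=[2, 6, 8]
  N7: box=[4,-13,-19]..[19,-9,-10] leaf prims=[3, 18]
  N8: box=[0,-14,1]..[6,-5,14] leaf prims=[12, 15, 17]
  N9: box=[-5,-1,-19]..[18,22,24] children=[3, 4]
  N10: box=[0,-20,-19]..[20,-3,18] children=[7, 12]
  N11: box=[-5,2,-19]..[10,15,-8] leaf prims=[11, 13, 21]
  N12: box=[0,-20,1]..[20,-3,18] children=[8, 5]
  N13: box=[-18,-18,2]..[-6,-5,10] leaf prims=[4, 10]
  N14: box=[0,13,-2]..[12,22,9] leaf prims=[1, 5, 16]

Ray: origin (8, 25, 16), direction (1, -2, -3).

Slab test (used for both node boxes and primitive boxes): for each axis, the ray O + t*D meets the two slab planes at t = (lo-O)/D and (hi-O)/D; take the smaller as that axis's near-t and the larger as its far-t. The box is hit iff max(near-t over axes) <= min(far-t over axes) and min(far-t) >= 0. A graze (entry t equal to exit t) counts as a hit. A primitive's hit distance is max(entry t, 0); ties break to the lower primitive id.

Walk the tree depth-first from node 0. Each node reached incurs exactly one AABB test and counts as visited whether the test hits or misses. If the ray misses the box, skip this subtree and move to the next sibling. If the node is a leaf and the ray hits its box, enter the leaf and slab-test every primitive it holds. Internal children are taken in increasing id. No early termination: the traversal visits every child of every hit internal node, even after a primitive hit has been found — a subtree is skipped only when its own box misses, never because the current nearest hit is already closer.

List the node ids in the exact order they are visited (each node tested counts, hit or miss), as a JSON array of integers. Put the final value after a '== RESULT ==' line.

Traverse from the root:
N0 x:[-26,12] y:[3/2,45/2] z:[-8/3,35/3] -> hit [3/2,35/3], descend [1, 9]
  N1 x:[-26,12] y:[13,45/2] z:[-2/3,35/3] -> miss, prune
  N9 x:[-13,10] y:[3/2,13] z:[-8/3,35/3] -> hit [3/2,10], descend [3, 4]
    N3 x:[-13,4] y:[3/2,23/2] z:[7/3,35/3] -> hit [7/3,4], descend [11, 14]
      N11 x:[-13,2] y:[5,23/2] z:[8,35/3] -> miss, prune
      N14 x:[-8,4] y:[3/2,6] z:[7/3,6] -> hit [7/3,4] leaf, test {P1(miss), P5(miss), P16(miss)}
    N4 x:[0,10] y:[3,13] z:[-8/3,1] -> miss, prune

7 AABB tests over nodes [0, 1, 9, 3, 11, 14, 4]; 1 leaf entered; closest miss.

== RESULT ==
[0, 1, 9, 3, 11, 14, 4]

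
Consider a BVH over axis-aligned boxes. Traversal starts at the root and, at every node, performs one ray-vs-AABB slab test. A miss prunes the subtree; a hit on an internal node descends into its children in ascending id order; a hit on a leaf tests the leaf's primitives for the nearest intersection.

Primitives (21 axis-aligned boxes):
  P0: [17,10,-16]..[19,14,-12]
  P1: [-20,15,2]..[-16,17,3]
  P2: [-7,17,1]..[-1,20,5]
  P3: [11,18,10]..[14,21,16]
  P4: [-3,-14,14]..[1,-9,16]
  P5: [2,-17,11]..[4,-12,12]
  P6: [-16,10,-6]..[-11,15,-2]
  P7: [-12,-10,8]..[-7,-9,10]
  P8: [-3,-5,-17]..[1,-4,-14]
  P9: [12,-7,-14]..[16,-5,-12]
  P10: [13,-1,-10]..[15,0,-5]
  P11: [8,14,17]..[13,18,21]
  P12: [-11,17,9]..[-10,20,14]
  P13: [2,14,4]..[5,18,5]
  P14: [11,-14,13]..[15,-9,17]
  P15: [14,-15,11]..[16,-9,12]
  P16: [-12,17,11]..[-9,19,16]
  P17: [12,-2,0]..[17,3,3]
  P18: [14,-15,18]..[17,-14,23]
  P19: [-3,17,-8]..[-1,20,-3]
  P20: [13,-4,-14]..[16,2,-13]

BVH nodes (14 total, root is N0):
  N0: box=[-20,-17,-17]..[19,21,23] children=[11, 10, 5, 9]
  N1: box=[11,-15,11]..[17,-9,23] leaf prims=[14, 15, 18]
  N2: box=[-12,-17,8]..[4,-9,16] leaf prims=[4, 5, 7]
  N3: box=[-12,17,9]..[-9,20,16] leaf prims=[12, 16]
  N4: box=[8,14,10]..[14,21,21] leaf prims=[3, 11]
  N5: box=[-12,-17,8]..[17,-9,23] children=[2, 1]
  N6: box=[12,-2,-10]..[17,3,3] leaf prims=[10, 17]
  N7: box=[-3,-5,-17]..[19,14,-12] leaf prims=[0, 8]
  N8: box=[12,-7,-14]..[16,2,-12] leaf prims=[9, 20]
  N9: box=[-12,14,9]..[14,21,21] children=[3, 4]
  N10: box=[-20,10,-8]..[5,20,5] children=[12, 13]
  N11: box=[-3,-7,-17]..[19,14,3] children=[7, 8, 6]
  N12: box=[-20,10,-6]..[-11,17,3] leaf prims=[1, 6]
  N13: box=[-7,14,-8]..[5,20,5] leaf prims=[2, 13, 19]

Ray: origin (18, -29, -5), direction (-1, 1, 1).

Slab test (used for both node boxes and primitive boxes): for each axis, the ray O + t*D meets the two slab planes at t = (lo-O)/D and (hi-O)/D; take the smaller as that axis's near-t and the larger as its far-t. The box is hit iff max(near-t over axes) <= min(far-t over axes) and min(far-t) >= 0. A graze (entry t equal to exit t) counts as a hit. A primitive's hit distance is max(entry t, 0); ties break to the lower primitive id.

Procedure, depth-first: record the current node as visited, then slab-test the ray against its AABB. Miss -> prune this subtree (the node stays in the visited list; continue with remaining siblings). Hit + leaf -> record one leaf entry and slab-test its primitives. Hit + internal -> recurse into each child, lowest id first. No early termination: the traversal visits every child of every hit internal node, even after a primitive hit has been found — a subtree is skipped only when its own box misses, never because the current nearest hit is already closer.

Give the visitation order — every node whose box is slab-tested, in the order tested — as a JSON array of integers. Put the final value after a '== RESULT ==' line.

Traverse from the root:
N0 x:[-1,38] y:[12,50] z:[-12,28] -> hit [12,28], descend [5, 9, 10, 11]
  N5 x:[1,30] y:[12,20] z:[13,28] -> hit [13,20], descend [1, 2]
    N1 x:[1,7] y:[14,20] z:[16,28] -> miss, prune
    N2 x:[14,30] y:[12,20] z:[13,21] -> hit [14,20] leaf, test {P4@t=19, P5@t=16, P7(miss)}
  N9 x:[4,30] y:[43,50] z:[14,26] -> miss, prune
  N10 x:[13,38] y:[39,49] z:[-3,10] -> miss, prune
  N11 x:[-1,21] y:[22,43] z:[-12,8] -> miss, prune

order=[0, 5, 1, 2, 9, 10, 11]  |boxes|=7  |leaves|=1  hit=P5

== RESULT ==
[0, 5, 1, 2, 9, 10, 11]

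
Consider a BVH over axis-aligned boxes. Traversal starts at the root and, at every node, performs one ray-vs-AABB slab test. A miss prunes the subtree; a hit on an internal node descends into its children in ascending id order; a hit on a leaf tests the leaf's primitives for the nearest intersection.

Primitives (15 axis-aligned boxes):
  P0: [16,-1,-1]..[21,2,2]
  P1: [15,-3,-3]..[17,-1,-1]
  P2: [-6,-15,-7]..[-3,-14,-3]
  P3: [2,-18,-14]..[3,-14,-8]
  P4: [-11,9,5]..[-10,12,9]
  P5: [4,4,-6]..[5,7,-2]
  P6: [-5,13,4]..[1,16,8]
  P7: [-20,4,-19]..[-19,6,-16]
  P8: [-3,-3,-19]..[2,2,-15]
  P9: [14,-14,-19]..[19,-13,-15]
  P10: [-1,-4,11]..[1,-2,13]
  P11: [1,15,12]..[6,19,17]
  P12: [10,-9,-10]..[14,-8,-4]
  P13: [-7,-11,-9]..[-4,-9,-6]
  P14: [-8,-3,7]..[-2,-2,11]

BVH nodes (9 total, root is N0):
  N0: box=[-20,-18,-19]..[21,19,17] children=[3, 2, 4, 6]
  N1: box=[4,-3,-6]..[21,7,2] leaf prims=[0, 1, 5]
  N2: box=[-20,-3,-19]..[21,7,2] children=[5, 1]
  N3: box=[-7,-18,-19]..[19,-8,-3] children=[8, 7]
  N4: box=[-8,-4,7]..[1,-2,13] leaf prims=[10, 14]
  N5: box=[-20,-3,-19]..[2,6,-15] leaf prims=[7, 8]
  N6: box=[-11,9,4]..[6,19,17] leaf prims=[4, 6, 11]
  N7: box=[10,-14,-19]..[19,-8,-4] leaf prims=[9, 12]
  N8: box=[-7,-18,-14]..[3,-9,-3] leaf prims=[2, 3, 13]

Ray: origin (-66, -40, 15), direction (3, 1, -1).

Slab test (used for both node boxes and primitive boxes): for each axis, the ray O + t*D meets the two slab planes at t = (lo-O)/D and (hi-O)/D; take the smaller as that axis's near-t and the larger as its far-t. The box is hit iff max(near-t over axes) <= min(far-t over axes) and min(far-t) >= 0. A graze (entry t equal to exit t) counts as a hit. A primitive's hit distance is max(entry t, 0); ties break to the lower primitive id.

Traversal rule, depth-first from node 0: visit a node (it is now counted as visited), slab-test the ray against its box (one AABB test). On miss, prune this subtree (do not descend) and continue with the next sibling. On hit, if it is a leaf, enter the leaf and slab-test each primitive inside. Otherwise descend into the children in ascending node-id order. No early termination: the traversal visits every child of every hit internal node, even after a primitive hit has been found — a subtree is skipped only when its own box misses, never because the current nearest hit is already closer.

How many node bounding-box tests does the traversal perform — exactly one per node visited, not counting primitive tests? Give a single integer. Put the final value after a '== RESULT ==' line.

Traverse from the root:
N0 x:[46/3,29] y:[22,59] z:[-2,34] -> hit [22,29], descend [2, 3, 4, 6]
  N2 x:[46/3,29] y:[37,47] z:[13,34] -> miss, prune
  N3 x:[59/3,85/3] y:[22,32] z:[18,34] -> hit [22,85/3], descend [7, 8]
    N7 x:[76/3,85/3] y:[26,32] z:[19,34] -> hit [26,85/3] leaf, test {P9(miss), P12(miss)}
    N8 x:[59/3,23] y:[22,31] z:[18,29] -> hit [22,23] leaf, test {P2(miss), P3@t=23, P13(miss)}
  N4 x:[58/3,67/3] y:[36,38] z:[2,8] -> miss, prune
  N6 x:[55/3,24] y:[49,59] z:[-2,11] -> miss, prune

Summary -> nodes [0, 2, 3, 7, 8, 4, 6]; box-tests=7; leaf-entries=2; first=P3

== RESULT ==
7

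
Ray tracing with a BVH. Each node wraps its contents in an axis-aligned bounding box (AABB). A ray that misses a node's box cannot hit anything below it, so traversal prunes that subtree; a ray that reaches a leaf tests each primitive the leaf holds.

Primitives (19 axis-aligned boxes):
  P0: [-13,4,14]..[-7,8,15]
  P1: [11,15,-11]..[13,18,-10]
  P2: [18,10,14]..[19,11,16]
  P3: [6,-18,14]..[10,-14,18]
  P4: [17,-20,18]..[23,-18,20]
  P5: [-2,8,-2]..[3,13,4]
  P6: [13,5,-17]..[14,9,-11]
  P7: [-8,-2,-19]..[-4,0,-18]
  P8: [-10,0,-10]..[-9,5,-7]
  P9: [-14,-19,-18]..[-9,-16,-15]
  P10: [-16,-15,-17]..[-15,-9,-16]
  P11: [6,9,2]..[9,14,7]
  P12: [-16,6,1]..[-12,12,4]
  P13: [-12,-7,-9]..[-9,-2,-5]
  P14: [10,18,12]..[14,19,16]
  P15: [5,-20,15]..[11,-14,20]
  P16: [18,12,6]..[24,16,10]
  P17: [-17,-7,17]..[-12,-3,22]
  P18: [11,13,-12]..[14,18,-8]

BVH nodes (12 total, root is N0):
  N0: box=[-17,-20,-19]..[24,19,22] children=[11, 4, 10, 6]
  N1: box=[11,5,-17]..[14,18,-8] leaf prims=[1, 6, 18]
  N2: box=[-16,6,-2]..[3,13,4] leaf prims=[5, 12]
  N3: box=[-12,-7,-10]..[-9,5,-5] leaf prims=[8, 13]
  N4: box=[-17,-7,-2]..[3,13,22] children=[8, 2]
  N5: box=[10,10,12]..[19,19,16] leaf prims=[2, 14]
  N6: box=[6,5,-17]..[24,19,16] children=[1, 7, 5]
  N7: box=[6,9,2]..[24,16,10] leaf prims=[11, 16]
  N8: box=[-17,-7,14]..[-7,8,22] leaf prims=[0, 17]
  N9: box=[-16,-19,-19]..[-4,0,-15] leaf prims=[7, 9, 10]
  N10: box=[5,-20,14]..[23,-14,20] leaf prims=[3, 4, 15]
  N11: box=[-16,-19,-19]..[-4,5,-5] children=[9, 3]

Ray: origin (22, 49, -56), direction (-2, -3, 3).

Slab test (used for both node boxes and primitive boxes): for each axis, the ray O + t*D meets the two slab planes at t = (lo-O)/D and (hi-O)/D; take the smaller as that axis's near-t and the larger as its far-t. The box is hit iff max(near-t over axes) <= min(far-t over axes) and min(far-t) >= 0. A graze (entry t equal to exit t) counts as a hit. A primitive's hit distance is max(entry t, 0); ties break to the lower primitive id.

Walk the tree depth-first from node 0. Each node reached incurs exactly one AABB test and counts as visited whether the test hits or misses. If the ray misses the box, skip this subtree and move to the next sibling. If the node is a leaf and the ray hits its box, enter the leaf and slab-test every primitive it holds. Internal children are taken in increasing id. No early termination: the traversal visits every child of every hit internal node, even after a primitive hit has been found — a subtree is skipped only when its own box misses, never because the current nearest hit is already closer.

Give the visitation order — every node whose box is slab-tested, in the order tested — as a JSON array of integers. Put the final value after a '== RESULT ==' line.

Traverse from the root:
N0 x:[-1,39/2] y:[10,23] z:[37/3,26] -> hit [37/3,39/2], descend [4, 6, 10, 11]
  N4 x:[19/2,39/2] y:[12,56/3] z:[18,26] -> hit [18,56/3], descend [2, 8]
    N2 x:[19/2,19] y:[12,43/3] z:[18,20] -> miss, prune
    N8 x:[29/2,39/2] y:[41/3,56/3] z:[70/3,26] -> miss, prune
  N6 x:[-1,8] y:[10,44/3] z:[13,24] -> miss, prune
  N10 x:[-1/2,17/2] y:[21,23] z:[70/3,76/3] -> miss, prune
  N11 x:[13,19] y:[44/3,68/3] z:[37/3,17] -> hit [44/3,17], descend [3, 9]
    N3 x:[31/2,17] y:[44/3,56/3] z:[46/3,17] -> hit [31/2,17] leaf, test {P8@t=31/2, P13@t=17}
    N9 x:[13,19] y:[49/3,68/3] z:[37/3,41/3] -> miss, prune

9 AABB tests over nodes [0, 4, 2, 8, 6, 10, 11, 3, 9]; 1 leaf entered; closest P8.

== RESULT ==
[0, 4, 2, 8, 6, 10, 11, 3, 9]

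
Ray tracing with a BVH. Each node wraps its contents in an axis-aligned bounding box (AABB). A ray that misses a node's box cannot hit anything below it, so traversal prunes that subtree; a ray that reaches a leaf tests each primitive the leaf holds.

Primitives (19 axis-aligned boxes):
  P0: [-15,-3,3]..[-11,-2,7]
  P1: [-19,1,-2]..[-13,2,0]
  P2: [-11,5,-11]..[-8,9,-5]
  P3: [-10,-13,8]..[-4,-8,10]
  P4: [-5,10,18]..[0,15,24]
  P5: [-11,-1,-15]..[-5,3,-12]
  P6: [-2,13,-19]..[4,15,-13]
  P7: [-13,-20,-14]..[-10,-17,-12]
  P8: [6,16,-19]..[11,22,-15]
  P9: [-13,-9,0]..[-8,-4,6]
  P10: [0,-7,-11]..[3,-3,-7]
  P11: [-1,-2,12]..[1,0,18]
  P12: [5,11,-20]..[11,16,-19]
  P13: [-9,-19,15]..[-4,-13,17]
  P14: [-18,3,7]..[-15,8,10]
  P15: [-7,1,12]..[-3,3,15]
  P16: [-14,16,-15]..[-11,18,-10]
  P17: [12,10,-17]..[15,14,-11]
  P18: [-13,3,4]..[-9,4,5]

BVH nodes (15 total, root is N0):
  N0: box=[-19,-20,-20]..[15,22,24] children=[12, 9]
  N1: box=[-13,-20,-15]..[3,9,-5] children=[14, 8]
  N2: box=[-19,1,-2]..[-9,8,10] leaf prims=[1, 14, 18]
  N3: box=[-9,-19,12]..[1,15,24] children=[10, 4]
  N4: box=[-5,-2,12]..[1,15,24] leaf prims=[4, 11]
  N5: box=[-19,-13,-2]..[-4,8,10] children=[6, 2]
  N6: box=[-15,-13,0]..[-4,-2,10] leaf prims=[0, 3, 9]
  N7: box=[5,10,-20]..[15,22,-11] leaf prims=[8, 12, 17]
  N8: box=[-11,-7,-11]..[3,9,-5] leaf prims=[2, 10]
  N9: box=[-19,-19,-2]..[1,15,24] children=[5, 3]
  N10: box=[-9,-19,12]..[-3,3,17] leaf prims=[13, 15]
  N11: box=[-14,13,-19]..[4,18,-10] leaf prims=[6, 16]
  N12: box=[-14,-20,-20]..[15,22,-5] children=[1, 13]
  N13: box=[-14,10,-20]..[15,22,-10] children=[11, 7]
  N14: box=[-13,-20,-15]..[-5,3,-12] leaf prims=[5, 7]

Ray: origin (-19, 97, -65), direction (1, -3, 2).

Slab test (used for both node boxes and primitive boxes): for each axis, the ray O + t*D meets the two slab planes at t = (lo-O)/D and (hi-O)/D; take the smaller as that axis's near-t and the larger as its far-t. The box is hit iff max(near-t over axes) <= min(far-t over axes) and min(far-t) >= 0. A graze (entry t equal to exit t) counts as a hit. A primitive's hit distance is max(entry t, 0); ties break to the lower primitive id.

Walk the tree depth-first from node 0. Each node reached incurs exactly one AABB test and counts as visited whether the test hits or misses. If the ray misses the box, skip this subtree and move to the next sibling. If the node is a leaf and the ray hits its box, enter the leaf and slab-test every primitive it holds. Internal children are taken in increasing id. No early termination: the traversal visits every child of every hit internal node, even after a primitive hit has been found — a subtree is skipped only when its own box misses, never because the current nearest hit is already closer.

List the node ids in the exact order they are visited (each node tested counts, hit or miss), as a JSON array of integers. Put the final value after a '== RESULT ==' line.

Traverse from the root:
N0 x:[0,34] y:[25,39] z:[45/2,89/2] -> hit [25,34], descend [9, 12]
  N9 x:[0,20] y:[82/3,116/3] z:[63/2,89/2] -> miss, prune
  N12 x:[5,34] y:[25,39] z:[45/2,30] -> hit [25,30], descend [1, 13]
    N1 x:[6,22] y:[88/3,39] z:[25,30] -> miss, prune
    N13 x:[5,34] y:[25,29] z:[45/2,55/2] -> hit [25,55/2], descend [7, 11]
      N7 x:[24,34] y:[25,29] z:[45/2,27] -> hit [25,27] leaf, test {P8@t=25, P12(miss), P17(miss)}
      N11 x:[5,23] y:[79/3,28] z:[23,55/2] -> miss, prune

order=[0, 9, 12, 1, 13, 7, 11]  |boxes|=7  |leaves|=1  hit=P8

== RESULT ==
[0, 9, 12, 1, 13, 7, 11]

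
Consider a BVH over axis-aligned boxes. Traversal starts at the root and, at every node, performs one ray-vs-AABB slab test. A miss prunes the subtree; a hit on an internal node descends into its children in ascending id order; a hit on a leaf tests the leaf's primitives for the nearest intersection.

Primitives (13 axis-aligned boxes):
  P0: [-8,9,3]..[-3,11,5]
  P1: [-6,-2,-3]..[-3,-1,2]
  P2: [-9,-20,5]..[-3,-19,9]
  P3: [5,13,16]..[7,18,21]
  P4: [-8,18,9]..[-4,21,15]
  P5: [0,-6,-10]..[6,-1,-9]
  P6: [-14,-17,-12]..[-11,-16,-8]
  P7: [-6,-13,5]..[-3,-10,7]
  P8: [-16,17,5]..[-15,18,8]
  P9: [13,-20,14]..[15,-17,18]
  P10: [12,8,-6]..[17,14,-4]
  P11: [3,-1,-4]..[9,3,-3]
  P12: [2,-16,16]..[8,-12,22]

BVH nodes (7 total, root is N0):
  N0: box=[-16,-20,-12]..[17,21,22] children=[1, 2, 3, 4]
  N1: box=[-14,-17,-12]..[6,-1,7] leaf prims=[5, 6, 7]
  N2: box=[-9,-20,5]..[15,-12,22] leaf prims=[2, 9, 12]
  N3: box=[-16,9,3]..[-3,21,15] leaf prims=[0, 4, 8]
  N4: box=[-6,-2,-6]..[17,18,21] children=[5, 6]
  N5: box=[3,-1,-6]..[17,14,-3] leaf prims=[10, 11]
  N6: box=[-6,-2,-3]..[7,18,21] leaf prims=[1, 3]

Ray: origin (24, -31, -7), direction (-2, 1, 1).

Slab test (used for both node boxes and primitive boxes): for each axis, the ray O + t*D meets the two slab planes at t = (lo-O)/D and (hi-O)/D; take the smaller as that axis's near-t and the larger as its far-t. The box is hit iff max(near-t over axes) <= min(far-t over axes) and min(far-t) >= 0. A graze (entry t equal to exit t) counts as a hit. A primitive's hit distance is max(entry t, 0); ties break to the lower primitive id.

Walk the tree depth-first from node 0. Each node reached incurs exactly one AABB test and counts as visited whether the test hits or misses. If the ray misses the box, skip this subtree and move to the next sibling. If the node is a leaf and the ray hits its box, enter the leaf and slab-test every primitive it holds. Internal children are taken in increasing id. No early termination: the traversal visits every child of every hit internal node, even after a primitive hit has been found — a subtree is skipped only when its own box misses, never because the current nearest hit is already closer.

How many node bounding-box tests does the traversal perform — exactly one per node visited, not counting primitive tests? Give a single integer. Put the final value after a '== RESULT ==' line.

Trace the traversal:
N0 x:[7/2,20] y:[11,52] z:[-5,29] -> hit [11,20], descend [1, 2, 3, 4]
  N1 x:[9,19] y:[14,30] z:[-5,14] -> hit [14,14] leaf, test {P5(miss), P6(miss), P7(miss)}
  N2 x:[9/2,33/2] y:[11,19] z:[12,29] -> hit [12,33/2] leaf, test {P2(miss), P9(miss), P12(miss)}
  N3 x:[27/2,20] y:[40,52] z:[10,22] -> miss, prune
  N4 x:[7/2,15] y:[29,49] z:[1,28] -> miss, prune

Summary -> nodes [0, 1, 2, 3, 4]; box-tests=5; leaf-entries=2; first=miss

== RESULT ==
5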